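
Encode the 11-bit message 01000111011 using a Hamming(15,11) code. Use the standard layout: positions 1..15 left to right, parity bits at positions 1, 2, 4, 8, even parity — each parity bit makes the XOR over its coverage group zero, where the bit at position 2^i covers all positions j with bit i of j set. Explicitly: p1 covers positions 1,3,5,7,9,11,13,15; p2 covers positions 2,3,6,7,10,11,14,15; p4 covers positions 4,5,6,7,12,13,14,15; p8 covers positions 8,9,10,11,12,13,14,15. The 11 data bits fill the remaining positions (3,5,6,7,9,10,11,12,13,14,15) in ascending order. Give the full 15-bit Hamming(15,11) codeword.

100010010111011

Place data bits at non-power-of-two positions: b3=0, b5=1, b6=0, b7=0, b9=0, b10=1, b11=1, b12=1, b13=0, b14=1, b15=1.
p1 = XOR of data positions {3,5,7,9,11,13,15} = 0⊕1⊕0⊕0⊕1⊕0⊕1 = 1
p2 = XOR of data positions {3,6,7,10,11,14,15} = 0⊕0⊕0⊕1⊕1⊕1⊕1 = 0
p4 = XOR of data positions {5,6,7,12,13,14,15} = 1⊕0⊕0⊕1⊕0⊕1⊕1 = 0
p8 = XOR of data positions {9,10,11,12,13,14,15} = 0⊕1⊕1⊕1⊕0⊕1⊕1 = 1
Codeword b1..b15 = 100010010111011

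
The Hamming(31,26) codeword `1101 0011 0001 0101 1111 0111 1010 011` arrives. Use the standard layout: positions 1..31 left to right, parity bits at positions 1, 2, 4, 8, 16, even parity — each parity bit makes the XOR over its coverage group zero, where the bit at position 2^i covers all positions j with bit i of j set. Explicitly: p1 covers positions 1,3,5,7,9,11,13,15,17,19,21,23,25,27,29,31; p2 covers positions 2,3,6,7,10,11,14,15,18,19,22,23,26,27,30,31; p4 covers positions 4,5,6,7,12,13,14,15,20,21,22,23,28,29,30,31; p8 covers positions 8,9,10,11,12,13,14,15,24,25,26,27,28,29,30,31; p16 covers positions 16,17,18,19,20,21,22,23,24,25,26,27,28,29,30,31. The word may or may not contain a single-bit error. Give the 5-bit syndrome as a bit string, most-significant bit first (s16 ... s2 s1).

00100

s1: b1⊕b3⊕b5⊕b7⊕b9⊕b11⊕b13⊕b15⊕b17⊕b19⊕b21⊕b23⊕b25⊕b27⊕b29⊕b31 = 1⊕0⊕0⊕1⊕0⊕0⊕0⊕0⊕1⊕1⊕0⊕1⊕1⊕1⊕0⊕1 = 0
s2: b2⊕b3⊕b6⊕b7⊕b10⊕b11⊕b14⊕b15⊕b18⊕b19⊕b22⊕b23⊕b26⊕b27⊕b30⊕b31 = 1⊕0⊕0⊕1⊕0⊕0⊕1⊕0⊕1⊕1⊕1⊕1⊕0⊕1⊕1⊕1 = 0
s4: b4⊕b5⊕b6⊕b7⊕b12⊕b13⊕b14⊕b15⊕b20⊕b21⊕b22⊕b23⊕b28⊕b29⊕b30⊕b31 = 1⊕0⊕0⊕1⊕1⊕0⊕1⊕0⊕1⊕0⊕1⊕1⊕0⊕0⊕1⊕1 = 1
s8: b8⊕b9⊕b10⊕b11⊕b12⊕b13⊕b14⊕b15⊕b24⊕b25⊕b26⊕b27⊕b28⊕b29⊕b30⊕b31 = 1⊕0⊕0⊕0⊕1⊕0⊕1⊕0⊕1⊕1⊕0⊕1⊕0⊕0⊕1⊕1 = 0
s16: b16⊕b17⊕b18⊕b19⊕b20⊕b21⊕b22⊕b23⊕b24⊕b25⊕b26⊕b27⊕b28⊕b29⊕b30⊕b31 = 1⊕1⊕1⊕1⊕1⊕0⊕1⊕1⊕1⊕1⊕0⊕1⊕0⊕0⊕1⊕1 = 0
Syndrome (s16...s1) = 00100 → position 4.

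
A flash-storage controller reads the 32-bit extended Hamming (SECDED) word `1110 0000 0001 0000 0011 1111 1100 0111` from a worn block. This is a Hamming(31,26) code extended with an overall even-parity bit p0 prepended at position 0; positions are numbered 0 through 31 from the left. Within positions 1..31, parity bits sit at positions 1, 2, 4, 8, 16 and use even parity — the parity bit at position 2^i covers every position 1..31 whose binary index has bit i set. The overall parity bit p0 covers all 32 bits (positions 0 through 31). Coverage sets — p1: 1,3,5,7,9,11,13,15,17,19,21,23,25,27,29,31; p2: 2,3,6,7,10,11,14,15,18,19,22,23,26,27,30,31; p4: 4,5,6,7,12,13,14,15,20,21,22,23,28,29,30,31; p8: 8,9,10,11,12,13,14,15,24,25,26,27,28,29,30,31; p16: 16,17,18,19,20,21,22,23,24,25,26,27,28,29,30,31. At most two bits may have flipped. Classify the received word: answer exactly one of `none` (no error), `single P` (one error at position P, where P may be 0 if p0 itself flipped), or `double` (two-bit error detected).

s1: b1⊕b3⊕b5⊕b7⊕b9⊕b11⊕b13⊕b15⊕b17⊕b19⊕b21⊕b23⊕b25⊕b27⊕b29⊕b31 = 1⊕0⊕0⊕0⊕0⊕1⊕0⊕0⊕0⊕1⊕1⊕1⊕1⊕0⊕1⊕1 = 0
s2: b2⊕b3⊕b6⊕b7⊕b10⊕b11⊕b14⊕b15⊕b18⊕b19⊕b22⊕b23⊕b26⊕b27⊕b30⊕b31 = 1⊕0⊕0⊕0⊕0⊕1⊕0⊕0⊕1⊕1⊕1⊕1⊕0⊕0⊕1⊕1 = 0
s4: b4⊕b5⊕b6⊕b7⊕b12⊕b13⊕b14⊕b15⊕b20⊕b21⊕b22⊕b23⊕b28⊕b29⊕b30⊕b31 = 0⊕0⊕0⊕0⊕0⊕0⊕0⊕0⊕1⊕1⊕1⊕1⊕0⊕1⊕1⊕1 = 1
s8: b8⊕b9⊕b10⊕b11⊕b12⊕b13⊕b14⊕b15⊕b24⊕b25⊕b26⊕b27⊕b28⊕b29⊕b30⊕b31 = 0⊕0⊕0⊕1⊕0⊕0⊕0⊕0⊕1⊕1⊕0⊕0⊕0⊕1⊕1⊕1 = 0
s16: b16⊕b17⊕b18⊕b19⊕b20⊕b21⊕b22⊕b23⊕b24⊕b25⊕b26⊕b27⊕b28⊕b29⊕b30⊕b31 = 0⊕0⊕1⊕1⊕1⊕1⊕1⊕1⊕1⊕1⊕0⊕0⊕0⊕1⊕1⊕1 = 1
Syndrome (s16...s1) = 10100 → position 20.
Overall parity (XOR of all 32 bits, including p0): 1⊕1⊕1⊕0⊕0⊕0⊕0⊕0⊕0⊕0⊕0⊕1⊕0⊕0⊕0⊕0⊕0⊕0⊕1⊕1⊕1⊕1⊕1⊕1⊕1⊕1⊕0⊕0⊕0⊕1⊕1⊕1 = 1
Overall=1, syndrome position=20 → single-bit error at position 20.

single 20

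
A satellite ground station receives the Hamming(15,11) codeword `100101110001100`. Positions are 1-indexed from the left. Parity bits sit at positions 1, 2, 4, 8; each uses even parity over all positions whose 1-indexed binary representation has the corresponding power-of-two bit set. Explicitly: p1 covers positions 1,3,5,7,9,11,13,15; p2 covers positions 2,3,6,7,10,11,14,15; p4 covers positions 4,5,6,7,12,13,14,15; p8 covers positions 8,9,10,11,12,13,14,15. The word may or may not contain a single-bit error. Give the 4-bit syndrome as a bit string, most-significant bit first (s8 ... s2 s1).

1101

s1: b1⊕b3⊕b5⊕b7⊕b9⊕b11⊕b13⊕b15 = 1⊕0⊕0⊕1⊕0⊕0⊕1⊕0 = 1
s2: b2⊕b3⊕b6⊕b7⊕b10⊕b11⊕b14⊕b15 = 0⊕0⊕1⊕1⊕0⊕0⊕0⊕0 = 0
s4: b4⊕b5⊕b6⊕b7⊕b12⊕b13⊕b14⊕b15 = 1⊕0⊕1⊕1⊕1⊕1⊕0⊕0 = 1
s8: b8⊕b9⊕b10⊕b11⊕b12⊕b13⊕b14⊕b15 = 1⊕0⊕0⊕0⊕1⊕1⊕0⊕0 = 1
Syndrome (s8...s1) = 1101 → position 13.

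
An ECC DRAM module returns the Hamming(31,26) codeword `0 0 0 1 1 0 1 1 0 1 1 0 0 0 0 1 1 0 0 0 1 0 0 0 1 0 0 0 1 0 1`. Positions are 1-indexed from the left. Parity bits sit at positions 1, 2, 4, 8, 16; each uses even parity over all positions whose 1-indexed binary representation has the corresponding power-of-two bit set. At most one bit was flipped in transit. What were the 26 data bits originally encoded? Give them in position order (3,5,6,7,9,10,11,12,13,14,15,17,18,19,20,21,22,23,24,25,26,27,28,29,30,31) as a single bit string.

s1: b1⊕b3⊕b5⊕b7⊕b9⊕b11⊕b13⊕b15⊕b17⊕b19⊕b21⊕b23⊕b25⊕b27⊕b29⊕b31 = 0⊕0⊕1⊕1⊕0⊕1⊕0⊕0⊕1⊕0⊕1⊕0⊕1⊕0⊕1⊕1 = 0
s2: b2⊕b3⊕b6⊕b7⊕b10⊕b11⊕b14⊕b15⊕b18⊕b19⊕b22⊕b23⊕b26⊕b27⊕b30⊕b31 = 0⊕0⊕0⊕1⊕1⊕1⊕0⊕0⊕0⊕0⊕0⊕0⊕0⊕0⊕0⊕1 = 0
s4: b4⊕b5⊕b6⊕b7⊕b12⊕b13⊕b14⊕b15⊕b20⊕b21⊕b22⊕b23⊕b28⊕b29⊕b30⊕b31 = 1⊕1⊕0⊕1⊕0⊕0⊕0⊕0⊕0⊕1⊕0⊕0⊕0⊕1⊕0⊕1 = 0
s8: b8⊕b9⊕b10⊕b11⊕b12⊕b13⊕b14⊕b15⊕b24⊕b25⊕b26⊕b27⊕b28⊕b29⊕b30⊕b31 = 1⊕0⊕1⊕1⊕0⊕0⊕0⊕0⊕0⊕1⊕0⊕0⊕0⊕1⊕0⊕1 = 0
s16: b16⊕b17⊕b18⊕b19⊕b20⊕b21⊕b22⊕b23⊕b24⊕b25⊕b26⊕b27⊕b28⊕b29⊕b30⊕b31 = 1⊕1⊕0⊕0⊕0⊕1⊕0⊕0⊕0⊕1⊕0⊕0⊕0⊕1⊕0⊕1 = 0
Syndrome (s16...s1) = 00000 → position 0 (no error).
No correction needed.
Data bits at positions 3,5,6,7,9,10,11,12,13,14,15,17,18,19,20,21,22,23,24,25,26,27,28,29,30,31: 01010110000100010001000101

01010110000100010001000101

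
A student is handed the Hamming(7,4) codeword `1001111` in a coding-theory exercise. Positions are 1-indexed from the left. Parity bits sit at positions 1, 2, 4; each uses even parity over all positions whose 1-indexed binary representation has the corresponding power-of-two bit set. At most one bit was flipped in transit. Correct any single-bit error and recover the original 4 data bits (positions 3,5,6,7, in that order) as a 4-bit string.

0111

s1: b1⊕b3⊕b5⊕b7 = 1⊕0⊕1⊕1 = 1
s2: b2⊕b3⊕b6⊕b7 = 0⊕0⊕1⊕1 = 0
s4: b4⊕b5⊕b6⊕b7 = 1⊕1⊕1⊕1 = 0
Syndrome (s4...s1) = 001 → position 1.
Flip bit 1: corrected codeword = 0001111
Data bits at positions 3,5,6,7: 0111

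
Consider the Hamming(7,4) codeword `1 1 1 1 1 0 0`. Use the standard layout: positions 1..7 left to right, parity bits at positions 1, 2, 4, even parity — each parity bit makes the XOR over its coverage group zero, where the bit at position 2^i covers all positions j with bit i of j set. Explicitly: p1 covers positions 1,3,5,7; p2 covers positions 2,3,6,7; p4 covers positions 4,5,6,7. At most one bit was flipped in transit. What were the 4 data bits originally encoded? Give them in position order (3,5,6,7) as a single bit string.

1100

s1: b1⊕b3⊕b5⊕b7 = 1⊕1⊕1⊕0 = 1
s2: b2⊕b3⊕b6⊕b7 = 1⊕1⊕0⊕0 = 0
s4: b4⊕b5⊕b6⊕b7 = 1⊕1⊕0⊕0 = 0
Syndrome (s4...s1) = 001 → position 1.
Flip bit 1: corrected codeword = 0111100
Data bits at positions 3,5,6,7: 1100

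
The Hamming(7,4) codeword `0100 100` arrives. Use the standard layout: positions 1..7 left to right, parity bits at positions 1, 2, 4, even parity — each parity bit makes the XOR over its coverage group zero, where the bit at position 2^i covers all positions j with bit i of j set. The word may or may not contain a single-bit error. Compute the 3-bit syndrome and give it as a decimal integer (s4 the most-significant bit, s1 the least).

s1: b1⊕b3⊕b5⊕b7 = 0⊕0⊕1⊕0 = 1
s2: b2⊕b3⊕b6⊕b7 = 1⊕0⊕0⊕0 = 1
s4: b4⊕b5⊕b6⊕b7 = 0⊕1⊕0⊕0 = 1
Syndrome (s4...s1) = 111 → position 7.

7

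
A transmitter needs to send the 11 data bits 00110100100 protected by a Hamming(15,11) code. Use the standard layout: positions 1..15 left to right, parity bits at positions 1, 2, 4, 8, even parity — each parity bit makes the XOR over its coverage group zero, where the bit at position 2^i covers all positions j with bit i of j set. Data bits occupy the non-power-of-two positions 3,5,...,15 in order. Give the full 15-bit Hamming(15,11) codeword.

Place data bits at non-power-of-two positions: b3=0, b5=0, b6=1, b7=1, b9=0, b10=1, b11=0, b12=0, b13=1, b14=0, b15=0.
p1 = XOR of data positions {3,5,7,9,11,13,15} = 0⊕0⊕1⊕0⊕0⊕1⊕0 = 0
p2 = XOR of data positions {3,6,7,10,11,14,15} = 0⊕1⊕1⊕1⊕0⊕0⊕0 = 1
p4 = XOR of data positions {5,6,7,12,13,14,15} = 0⊕1⊕1⊕0⊕1⊕0⊕0 = 1
p8 = XOR of data positions {9,10,11,12,13,14,15} = 0⊕1⊕0⊕0⊕1⊕0⊕0 = 0
Codeword b1..b15 = 010101100100100

010101100100100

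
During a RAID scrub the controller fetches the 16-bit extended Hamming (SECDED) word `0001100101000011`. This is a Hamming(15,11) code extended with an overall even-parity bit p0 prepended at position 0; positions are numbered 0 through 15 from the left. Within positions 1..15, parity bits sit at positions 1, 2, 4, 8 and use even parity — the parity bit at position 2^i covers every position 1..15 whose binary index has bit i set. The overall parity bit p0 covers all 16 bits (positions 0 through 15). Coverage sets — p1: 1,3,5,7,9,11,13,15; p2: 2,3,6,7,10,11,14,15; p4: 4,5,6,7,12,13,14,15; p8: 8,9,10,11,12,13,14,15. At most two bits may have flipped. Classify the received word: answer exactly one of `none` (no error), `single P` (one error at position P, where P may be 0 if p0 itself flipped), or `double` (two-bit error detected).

s1: b1⊕b3⊕b5⊕b7⊕b9⊕b11⊕b13⊕b15 = 0⊕1⊕0⊕1⊕1⊕0⊕0⊕1 = 0
s2: b2⊕b3⊕b6⊕b7⊕b10⊕b11⊕b14⊕b15 = 0⊕1⊕0⊕1⊕0⊕0⊕1⊕1 = 0
s4: b4⊕b5⊕b6⊕b7⊕b12⊕b13⊕b14⊕b15 = 1⊕0⊕0⊕1⊕0⊕0⊕1⊕1 = 0
s8: b8⊕b9⊕b10⊕b11⊕b12⊕b13⊕b14⊕b15 = 0⊕1⊕0⊕0⊕0⊕0⊕1⊕1 = 1
Syndrome (s8...s1) = 1000 → position 8.
Overall parity (XOR of all 16 bits, including p0): 0⊕0⊕0⊕1⊕1⊕0⊕0⊕1⊕0⊕1⊕0⊕0⊕0⊕0⊕1⊕1 = 0
Overall=0, syndrome position=8 → double-bit error detected (uncorrectable).

double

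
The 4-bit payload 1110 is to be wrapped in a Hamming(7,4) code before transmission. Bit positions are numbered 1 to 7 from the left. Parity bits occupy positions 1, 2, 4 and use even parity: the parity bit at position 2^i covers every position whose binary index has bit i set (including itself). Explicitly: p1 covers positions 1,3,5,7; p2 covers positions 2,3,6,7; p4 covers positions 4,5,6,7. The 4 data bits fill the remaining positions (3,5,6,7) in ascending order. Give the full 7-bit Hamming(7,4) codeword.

Place data bits at non-power-of-two positions: b3=1, b5=1, b6=1, b7=0.
p1 = XOR of data positions {3,5,7} = 1⊕1⊕0 = 0
p2 = XOR of data positions {3,6,7} = 1⊕1⊕0 = 0
p4 = XOR of data positions {5,6,7} = 1⊕1⊕0 = 0
Codeword b1..b7 = 0010110

0010110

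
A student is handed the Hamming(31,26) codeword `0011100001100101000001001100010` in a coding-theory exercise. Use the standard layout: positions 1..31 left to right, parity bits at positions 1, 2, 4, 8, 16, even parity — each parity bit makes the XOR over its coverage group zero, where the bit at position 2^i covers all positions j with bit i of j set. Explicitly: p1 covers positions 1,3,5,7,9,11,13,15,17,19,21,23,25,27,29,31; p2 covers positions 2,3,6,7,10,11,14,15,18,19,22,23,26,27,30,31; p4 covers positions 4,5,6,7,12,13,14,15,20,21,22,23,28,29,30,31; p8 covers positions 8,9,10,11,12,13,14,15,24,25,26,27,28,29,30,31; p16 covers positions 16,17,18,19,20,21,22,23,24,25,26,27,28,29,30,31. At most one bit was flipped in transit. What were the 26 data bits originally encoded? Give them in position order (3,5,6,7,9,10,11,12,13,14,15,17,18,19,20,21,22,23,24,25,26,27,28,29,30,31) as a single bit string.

s1: b1⊕b3⊕b5⊕b7⊕b9⊕b11⊕b13⊕b15⊕b17⊕b19⊕b21⊕b23⊕b25⊕b27⊕b29⊕b31 = 0⊕1⊕1⊕0⊕0⊕1⊕0⊕0⊕0⊕0⊕0⊕0⊕1⊕0⊕0⊕0 = 0
s2: b2⊕b3⊕b6⊕b7⊕b10⊕b11⊕b14⊕b15⊕b18⊕b19⊕b22⊕b23⊕b26⊕b27⊕b30⊕b31 = 0⊕1⊕0⊕0⊕1⊕1⊕1⊕0⊕0⊕0⊕1⊕0⊕1⊕0⊕1⊕0 = 1
s4: b4⊕b5⊕b6⊕b7⊕b12⊕b13⊕b14⊕b15⊕b20⊕b21⊕b22⊕b23⊕b28⊕b29⊕b30⊕b31 = 1⊕1⊕0⊕0⊕0⊕0⊕1⊕0⊕0⊕0⊕1⊕0⊕0⊕0⊕1⊕0 = 1
s8: b8⊕b9⊕b10⊕b11⊕b12⊕b13⊕b14⊕b15⊕b24⊕b25⊕b26⊕b27⊕b28⊕b29⊕b30⊕b31 = 0⊕0⊕1⊕1⊕0⊕0⊕1⊕0⊕0⊕1⊕1⊕0⊕0⊕0⊕1⊕0 = 0
s16: b16⊕b17⊕b18⊕b19⊕b20⊕b21⊕b22⊕b23⊕b24⊕b25⊕b26⊕b27⊕b28⊕b29⊕b30⊕b31 = 1⊕0⊕0⊕0⊕0⊕0⊕1⊕0⊕0⊕1⊕1⊕0⊕0⊕0⊕1⊕0 = 1
Syndrome (s16...s1) = 10110 → position 22.
Flip bit 22: corrected codeword = 0011100001100101000000001100010
Data bits at positions 3,5,6,7,9,10,11,12,13,14,15,17,18,19,20,21,22,23,24,25,26,27,28,29,30,31: 11000110010000000001100010

11000110010000000001100010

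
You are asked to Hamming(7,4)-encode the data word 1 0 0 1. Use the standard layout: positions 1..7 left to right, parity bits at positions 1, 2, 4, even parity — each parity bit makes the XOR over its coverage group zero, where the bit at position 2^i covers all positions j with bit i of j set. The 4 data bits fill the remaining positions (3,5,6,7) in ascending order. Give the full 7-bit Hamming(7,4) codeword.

Place data bits at non-power-of-two positions: b3=1, b5=0, b6=0, b7=1.
p1 = XOR of data positions {3,5,7} = 1⊕0⊕1 = 0
p2 = XOR of data positions {3,6,7} = 1⊕0⊕1 = 0
p4 = XOR of data positions {5,6,7} = 0⊕0⊕1 = 1
Codeword b1..b7 = 0011001

0011001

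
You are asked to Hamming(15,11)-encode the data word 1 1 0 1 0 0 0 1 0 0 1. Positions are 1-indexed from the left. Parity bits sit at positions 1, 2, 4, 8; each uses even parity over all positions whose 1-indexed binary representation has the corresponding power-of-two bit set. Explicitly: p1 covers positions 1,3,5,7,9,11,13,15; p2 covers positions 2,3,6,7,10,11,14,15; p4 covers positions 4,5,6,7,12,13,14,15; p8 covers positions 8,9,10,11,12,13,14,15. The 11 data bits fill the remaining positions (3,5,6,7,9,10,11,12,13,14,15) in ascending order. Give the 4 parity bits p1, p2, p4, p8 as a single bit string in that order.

Place data bits at non-power-of-two positions: b3=1, b5=1, b6=0, b7=1, b9=0, b10=0, b11=0, b12=1, b13=0, b14=0, b15=1.
p1 = XOR of data positions {3,5,7,9,11,13,15} = 1⊕1⊕1⊕0⊕0⊕0⊕1 = 0
p2 = XOR of data positions {3,6,7,10,11,14,15} = 1⊕0⊕1⊕0⊕0⊕0⊕1 = 1
p4 = XOR of data positions {5,6,7,12,13,14,15} = 1⊕0⊕1⊕1⊕0⊕0⊕1 = 0
p8 = XOR of data positions {9,10,11,12,13,14,15} = 0⊕0⊕0⊕1⊕0⊕0⊕1 = 0
Parity bits p1,p2,p4,p8 = 0100

0100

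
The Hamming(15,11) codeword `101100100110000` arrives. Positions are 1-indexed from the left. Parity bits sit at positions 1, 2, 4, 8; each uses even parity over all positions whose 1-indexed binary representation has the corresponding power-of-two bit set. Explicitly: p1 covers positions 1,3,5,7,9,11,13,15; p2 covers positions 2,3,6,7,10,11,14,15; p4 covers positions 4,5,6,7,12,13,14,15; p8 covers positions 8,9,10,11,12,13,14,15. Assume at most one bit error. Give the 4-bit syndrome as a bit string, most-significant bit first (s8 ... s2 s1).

0000

s1: b1⊕b3⊕b5⊕b7⊕b9⊕b11⊕b13⊕b15 = 1⊕1⊕0⊕1⊕0⊕1⊕0⊕0 = 0
s2: b2⊕b3⊕b6⊕b7⊕b10⊕b11⊕b14⊕b15 = 0⊕1⊕0⊕1⊕1⊕1⊕0⊕0 = 0
s4: b4⊕b5⊕b6⊕b7⊕b12⊕b13⊕b14⊕b15 = 1⊕0⊕0⊕1⊕0⊕0⊕0⊕0 = 0
s8: b8⊕b9⊕b10⊕b11⊕b12⊕b13⊕b14⊕b15 = 0⊕0⊕1⊕1⊕0⊕0⊕0⊕0 = 0
Syndrome (s8...s1) = 0000 → position 0 (no error).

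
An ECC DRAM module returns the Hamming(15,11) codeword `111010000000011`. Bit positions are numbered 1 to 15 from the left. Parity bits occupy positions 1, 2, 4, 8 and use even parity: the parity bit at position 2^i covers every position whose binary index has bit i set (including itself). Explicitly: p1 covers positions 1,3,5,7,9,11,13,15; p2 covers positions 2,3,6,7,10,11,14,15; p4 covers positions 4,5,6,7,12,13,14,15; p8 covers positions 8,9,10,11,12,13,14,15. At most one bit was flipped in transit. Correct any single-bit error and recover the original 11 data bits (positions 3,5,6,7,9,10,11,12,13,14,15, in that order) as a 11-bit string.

s1: b1⊕b3⊕b5⊕b7⊕b9⊕b11⊕b13⊕b15 = 1⊕1⊕1⊕0⊕0⊕0⊕0⊕1 = 0
s2: b2⊕b3⊕b6⊕b7⊕b10⊕b11⊕b14⊕b15 = 1⊕1⊕0⊕0⊕0⊕0⊕1⊕1 = 0
s4: b4⊕b5⊕b6⊕b7⊕b12⊕b13⊕b14⊕b15 = 0⊕1⊕0⊕0⊕0⊕0⊕1⊕1 = 1
s8: b8⊕b9⊕b10⊕b11⊕b12⊕b13⊕b14⊕b15 = 0⊕0⊕0⊕0⊕0⊕0⊕1⊕1 = 0
Syndrome (s8...s1) = 0100 → position 4.
Flip bit 4: corrected codeword = 111110000000011
Data bits at positions 3,5,6,7,9,10,11,12,13,14,15: 11000000011

11000000011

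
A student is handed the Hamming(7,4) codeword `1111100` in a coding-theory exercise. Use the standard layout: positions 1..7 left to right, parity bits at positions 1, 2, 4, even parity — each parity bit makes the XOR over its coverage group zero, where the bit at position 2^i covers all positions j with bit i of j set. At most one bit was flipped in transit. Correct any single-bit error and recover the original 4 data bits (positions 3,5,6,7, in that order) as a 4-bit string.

1100

s1: b1⊕b3⊕b5⊕b7 = 1⊕1⊕1⊕0 = 1
s2: b2⊕b3⊕b6⊕b7 = 1⊕1⊕0⊕0 = 0
s4: b4⊕b5⊕b6⊕b7 = 1⊕1⊕0⊕0 = 0
Syndrome (s4...s1) = 001 → position 1.
Flip bit 1: corrected codeword = 0111100
Data bits at positions 3,5,6,7: 1100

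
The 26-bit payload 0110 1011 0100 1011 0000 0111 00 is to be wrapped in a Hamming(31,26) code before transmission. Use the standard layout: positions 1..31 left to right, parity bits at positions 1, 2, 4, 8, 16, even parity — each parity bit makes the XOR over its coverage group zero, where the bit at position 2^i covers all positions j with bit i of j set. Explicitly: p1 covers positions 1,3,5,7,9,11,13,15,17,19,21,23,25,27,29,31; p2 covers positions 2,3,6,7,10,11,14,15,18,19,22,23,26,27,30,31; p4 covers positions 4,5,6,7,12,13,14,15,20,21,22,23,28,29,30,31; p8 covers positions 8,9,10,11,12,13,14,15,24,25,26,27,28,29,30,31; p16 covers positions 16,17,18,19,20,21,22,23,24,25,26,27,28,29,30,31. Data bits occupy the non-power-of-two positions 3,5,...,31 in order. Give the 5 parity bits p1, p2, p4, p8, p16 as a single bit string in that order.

Place data bits at non-power-of-two positions: b3=0, b5=1, b6=1, b7=0, b9=1, b10=0, b11=1, b12=1, b13=0, b14=1, b15=0, b17=0, b18=1, b19=0, b20=1, b21=1, b22=0, b23=0, b24=0, b25=0, b26=0, b27=1, b28=1, b29=1, b30=0, b31=0.
p1 = XOR of data positions {3,5,7,9,11,13,15,17,19,21,23,25,27,29,31} = 0⊕1⊕0⊕1⊕1⊕0⊕0⊕0⊕0⊕1⊕0⊕0⊕1⊕1⊕0 = 0
p2 = XOR of data positions {3,6,7,10,11,14,15,18,19,22,23,26,27,30,31} = 0⊕1⊕0⊕0⊕1⊕1⊕0⊕1⊕0⊕0⊕0⊕0⊕1⊕0⊕0 = 1
p4 = XOR of data positions {5,6,7,12,13,14,15,20,21,22,23,28,29,30,31} = 1⊕1⊕0⊕1⊕0⊕1⊕0⊕1⊕1⊕0⊕0⊕1⊕1⊕0⊕0 = 0
p8 = XOR of data positions {9,10,11,12,13,14,15,24,25,26,27,28,29,30,31} = 1⊕0⊕1⊕1⊕0⊕1⊕0⊕0⊕0⊕0⊕1⊕1⊕1⊕0⊕0 = 1
p16 = XOR of data positions {17,18,19,20,21,22,23,24,25,26,27,28,29,30,31} = 0⊕1⊕0⊕1⊕1⊕0⊕0⊕0⊕0⊕0⊕1⊕1⊕1⊕0⊕0 = 0
Parity bits p1,p2,p4,p8,p16 = 01010

01010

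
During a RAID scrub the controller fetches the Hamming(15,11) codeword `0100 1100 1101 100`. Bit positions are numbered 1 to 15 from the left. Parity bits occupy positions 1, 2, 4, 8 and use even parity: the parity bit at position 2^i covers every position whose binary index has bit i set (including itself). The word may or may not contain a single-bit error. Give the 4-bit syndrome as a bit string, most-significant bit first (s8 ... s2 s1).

s1: b1⊕b3⊕b5⊕b7⊕b9⊕b11⊕b13⊕b15 = 0⊕0⊕1⊕0⊕1⊕0⊕1⊕0 = 1
s2: b2⊕b3⊕b6⊕b7⊕b10⊕b11⊕b14⊕b15 = 1⊕0⊕1⊕0⊕1⊕0⊕0⊕0 = 1
s4: b4⊕b5⊕b6⊕b7⊕b12⊕b13⊕b14⊕b15 = 0⊕1⊕1⊕0⊕1⊕1⊕0⊕0 = 0
s8: b8⊕b9⊕b10⊕b11⊕b12⊕b13⊕b14⊕b15 = 0⊕1⊕1⊕0⊕1⊕1⊕0⊕0 = 0
Syndrome (s8...s1) = 0011 → position 3.

0011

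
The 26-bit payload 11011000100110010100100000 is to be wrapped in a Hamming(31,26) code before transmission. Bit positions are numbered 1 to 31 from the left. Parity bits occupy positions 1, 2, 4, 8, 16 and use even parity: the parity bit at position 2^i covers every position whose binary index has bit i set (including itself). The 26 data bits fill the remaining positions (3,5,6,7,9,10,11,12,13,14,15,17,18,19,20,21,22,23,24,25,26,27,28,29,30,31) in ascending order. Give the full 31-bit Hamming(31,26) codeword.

Place data bits at non-power-of-two positions: b3=1, b5=1, b6=0, b7=1, b9=1, b10=0, b11=0, b12=0, b13=1, b14=0, b15=0, b17=1, b18=1, b19=0, b20=0, b21=1, b22=0, b23=1, b24=0, b25=0, b26=1, b27=0, b28=0, b29=0, b30=0, b31=0.
p1 = XOR of data positions {3,5,7,9,11,13,15,17,19,21,23,25,27,29,31} = 1⊕1⊕1⊕1⊕0⊕1⊕0⊕1⊕0⊕1⊕1⊕0⊕0⊕0⊕0 = 0
p2 = XOR of data positions {3,6,7,10,11,14,15,18,19,22,23,26,27,30,31} = 1⊕0⊕1⊕0⊕0⊕0⊕0⊕1⊕0⊕0⊕1⊕1⊕0⊕0⊕0 = 1
p4 = XOR of data positions {5,6,7,12,13,14,15,20,21,22,23,28,29,30,31} = 1⊕0⊕1⊕0⊕1⊕0⊕0⊕0⊕1⊕0⊕1⊕0⊕0⊕0⊕0 = 1
p8 = XOR of data positions {9,10,11,12,13,14,15,24,25,26,27,28,29,30,31} = 1⊕0⊕0⊕0⊕1⊕0⊕0⊕0⊕0⊕1⊕0⊕0⊕0⊕0⊕0 = 1
p16 = XOR of data positions {17,18,19,20,21,22,23,24,25,26,27,28,29,30,31} = 1⊕1⊕0⊕0⊕1⊕0⊕1⊕0⊕0⊕1⊕0⊕0⊕0⊕0⊕0 = 1
Codeword b1..b31 = 0111101110001001110010100100000

0111101110001001110010100100000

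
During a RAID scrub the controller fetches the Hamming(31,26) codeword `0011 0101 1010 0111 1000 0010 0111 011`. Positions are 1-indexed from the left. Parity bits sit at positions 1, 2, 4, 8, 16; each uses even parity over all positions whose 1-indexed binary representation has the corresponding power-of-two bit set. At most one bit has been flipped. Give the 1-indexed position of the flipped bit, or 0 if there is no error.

0

s1: b1⊕b3⊕b5⊕b7⊕b9⊕b11⊕b13⊕b15⊕b17⊕b19⊕b21⊕b23⊕b25⊕b27⊕b29⊕b31 = 0⊕1⊕0⊕0⊕1⊕1⊕0⊕1⊕1⊕0⊕0⊕1⊕0⊕1⊕0⊕1 = 0
s2: b2⊕b3⊕b6⊕b7⊕b10⊕b11⊕b14⊕b15⊕b18⊕b19⊕b22⊕b23⊕b26⊕b27⊕b30⊕b31 = 0⊕1⊕1⊕0⊕0⊕1⊕1⊕1⊕0⊕0⊕0⊕1⊕1⊕1⊕1⊕1 = 0
s4: b4⊕b5⊕b6⊕b7⊕b12⊕b13⊕b14⊕b15⊕b20⊕b21⊕b22⊕b23⊕b28⊕b29⊕b30⊕b31 = 1⊕0⊕1⊕0⊕0⊕0⊕1⊕1⊕0⊕0⊕0⊕1⊕1⊕0⊕1⊕1 = 0
s8: b8⊕b9⊕b10⊕b11⊕b12⊕b13⊕b14⊕b15⊕b24⊕b25⊕b26⊕b27⊕b28⊕b29⊕b30⊕b31 = 1⊕1⊕0⊕1⊕0⊕0⊕1⊕1⊕0⊕0⊕1⊕1⊕1⊕0⊕1⊕1 = 0
s16: b16⊕b17⊕b18⊕b19⊕b20⊕b21⊕b22⊕b23⊕b24⊕b25⊕b26⊕b27⊕b28⊕b29⊕b30⊕b31 = 1⊕1⊕0⊕0⊕0⊕0⊕0⊕1⊕0⊕0⊕1⊕1⊕1⊕0⊕1⊕1 = 0
Syndrome (s16...s1) = 00000 → position 0 (no error).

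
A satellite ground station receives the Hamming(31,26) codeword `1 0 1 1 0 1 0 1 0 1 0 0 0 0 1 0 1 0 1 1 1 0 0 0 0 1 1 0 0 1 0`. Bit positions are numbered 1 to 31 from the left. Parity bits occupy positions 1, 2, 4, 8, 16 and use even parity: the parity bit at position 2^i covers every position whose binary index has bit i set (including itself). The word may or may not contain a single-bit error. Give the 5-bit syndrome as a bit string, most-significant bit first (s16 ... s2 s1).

s1: b1⊕b3⊕b5⊕b7⊕b9⊕b11⊕b13⊕b15⊕b17⊕b19⊕b21⊕b23⊕b25⊕b27⊕b29⊕b31 = 1⊕1⊕0⊕0⊕0⊕0⊕0⊕1⊕1⊕1⊕1⊕0⊕0⊕1⊕0⊕0 = 1
s2: b2⊕b3⊕b6⊕b7⊕b10⊕b11⊕b14⊕b15⊕b18⊕b19⊕b22⊕b23⊕b26⊕b27⊕b30⊕b31 = 0⊕1⊕1⊕0⊕1⊕0⊕0⊕1⊕0⊕1⊕0⊕0⊕1⊕1⊕1⊕0 = 0
s4: b4⊕b5⊕b6⊕b7⊕b12⊕b13⊕b14⊕b15⊕b20⊕b21⊕b22⊕b23⊕b28⊕b29⊕b30⊕b31 = 1⊕0⊕1⊕0⊕0⊕0⊕0⊕1⊕1⊕1⊕0⊕0⊕0⊕0⊕1⊕0 = 0
s8: b8⊕b9⊕b10⊕b11⊕b12⊕b13⊕b14⊕b15⊕b24⊕b25⊕b26⊕b27⊕b28⊕b29⊕b30⊕b31 = 1⊕0⊕1⊕0⊕0⊕0⊕0⊕1⊕0⊕0⊕1⊕1⊕0⊕0⊕1⊕0 = 0
s16: b16⊕b17⊕b18⊕b19⊕b20⊕b21⊕b22⊕b23⊕b24⊕b25⊕b26⊕b27⊕b28⊕b29⊕b30⊕b31 = 0⊕1⊕0⊕1⊕1⊕1⊕0⊕0⊕0⊕0⊕1⊕1⊕0⊕0⊕1⊕0 = 1
Syndrome (s16...s1) = 10001 → position 17.

10001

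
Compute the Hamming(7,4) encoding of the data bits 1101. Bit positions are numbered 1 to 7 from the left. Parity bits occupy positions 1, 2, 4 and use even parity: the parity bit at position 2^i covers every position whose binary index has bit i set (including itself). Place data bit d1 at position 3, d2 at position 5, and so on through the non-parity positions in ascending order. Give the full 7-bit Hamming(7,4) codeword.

Place data bits at non-power-of-two positions: b3=1, b5=1, b6=0, b7=1.
p1 = XOR of data positions {3,5,7} = 1⊕1⊕1 = 1
p2 = XOR of data positions {3,6,7} = 1⊕0⊕1 = 0
p4 = XOR of data positions {5,6,7} = 1⊕0⊕1 = 0
Codeword b1..b7 = 1010101

1010101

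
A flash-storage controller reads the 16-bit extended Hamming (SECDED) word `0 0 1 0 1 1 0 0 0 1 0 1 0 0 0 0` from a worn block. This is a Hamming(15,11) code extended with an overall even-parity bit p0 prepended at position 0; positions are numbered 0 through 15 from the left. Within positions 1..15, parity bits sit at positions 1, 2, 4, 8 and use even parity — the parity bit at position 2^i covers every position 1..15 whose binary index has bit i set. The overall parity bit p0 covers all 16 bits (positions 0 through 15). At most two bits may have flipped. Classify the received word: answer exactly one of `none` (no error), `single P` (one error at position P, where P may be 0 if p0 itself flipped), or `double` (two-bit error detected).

single 1

s1: b1⊕b3⊕b5⊕b7⊕b9⊕b11⊕b13⊕b15 = 0⊕0⊕1⊕0⊕1⊕1⊕0⊕0 = 1
s2: b2⊕b3⊕b6⊕b7⊕b10⊕b11⊕b14⊕b15 = 1⊕0⊕0⊕0⊕0⊕1⊕0⊕0 = 0
s4: b4⊕b5⊕b6⊕b7⊕b12⊕b13⊕b14⊕b15 = 1⊕1⊕0⊕0⊕0⊕0⊕0⊕0 = 0
s8: b8⊕b9⊕b10⊕b11⊕b12⊕b13⊕b14⊕b15 = 0⊕1⊕0⊕1⊕0⊕0⊕0⊕0 = 0
Syndrome (s8...s1) = 0001 → position 1.
Overall parity (XOR of all 16 bits, including p0): 0⊕0⊕1⊕0⊕1⊕1⊕0⊕0⊕0⊕1⊕0⊕1⊕0⊕0⊕0⊕0 = 1
Overall=1, syndrome position=1 → single-bit error at position 1.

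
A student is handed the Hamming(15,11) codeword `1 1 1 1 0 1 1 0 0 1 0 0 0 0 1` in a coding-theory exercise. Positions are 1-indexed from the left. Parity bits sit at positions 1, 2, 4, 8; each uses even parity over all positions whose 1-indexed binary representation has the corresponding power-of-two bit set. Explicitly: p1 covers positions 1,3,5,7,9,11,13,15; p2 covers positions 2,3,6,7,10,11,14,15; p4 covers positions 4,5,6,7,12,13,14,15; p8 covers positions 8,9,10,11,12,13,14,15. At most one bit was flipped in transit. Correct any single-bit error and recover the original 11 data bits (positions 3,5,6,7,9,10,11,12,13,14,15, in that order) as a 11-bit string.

10110100001

s1: b1⊕b3⊕b5⊕b7⊕b9⊕b11⊕b13⊕b15 = 1⊕1⊕0⊕1⊕0⊕0⊕0⊕1 = 0
s2: b2⊕b3⊕b6⊕b7⊕b10⊕b11⊕b14⊕b15 = 1⊕1⊕1⊕1⊕1⊕0⊕0⊕1 = 0
s4: b4⊕b5⊕b6⊕b7⊕b12⊕b13⊕b14⊕b15 = 1⊕0⊕1⊕1⊕0⊕0⊕0⊕1 = 0
s8: b8⊕b9⊕b10⊕b11⊕b12⊕b13⊕b14⊕b15 = 0⊕0⊕1⊕0⊕0⊕0⊕0⊕1 = 0
Syndrome (s8...s1) = 0000 → position 0 (no error).
No correction needed.
Data bits at positions 3,5,6,7,9,10,11,12,13,14,15: 10110100001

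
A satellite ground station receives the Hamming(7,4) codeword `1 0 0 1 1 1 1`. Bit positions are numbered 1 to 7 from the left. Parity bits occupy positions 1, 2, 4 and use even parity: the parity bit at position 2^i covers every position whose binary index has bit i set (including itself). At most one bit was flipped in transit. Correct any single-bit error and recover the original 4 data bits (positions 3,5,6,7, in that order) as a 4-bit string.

s1: b1⊕b3⊕b5⊕b7 = 1⊕0⊕1⊕1 = 1
s2: b2⊕b3⊕b6⊕b7 = 0⊕0⊕1⊕1 = 0
s4: b4⊕b5⊕b6⊕b7 = 1⊕1⊕1⊕1 = 0
Syndrome (s4...s1) = 001 → position 1.
Flip bit 1: corrected codeword = 0001111
Data bits at positions 3,5,6,7: 0111

0111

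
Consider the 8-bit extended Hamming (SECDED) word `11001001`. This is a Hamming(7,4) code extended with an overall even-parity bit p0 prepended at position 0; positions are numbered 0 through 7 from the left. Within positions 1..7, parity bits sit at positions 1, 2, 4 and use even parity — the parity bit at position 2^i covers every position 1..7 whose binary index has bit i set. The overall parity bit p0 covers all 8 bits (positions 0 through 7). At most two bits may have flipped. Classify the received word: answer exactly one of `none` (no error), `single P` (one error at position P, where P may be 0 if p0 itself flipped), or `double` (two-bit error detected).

s1: b1⊕b3⊕b5⊕b7 = 1⊕0⊕0⊕1 = 0
s2: b2⊕b3⊕b6⊕b7 = 0⊕0⊕0⊕1 = 1
s4: b4⊕b5⊕b6⊕b7 = 1⊕0⊕0⊕1 = 0
Syndrome (s4...s1) = 010 → position 2.
Overall parity (XOR of all 8 bits, including p0): 1⊕1⊕0⊕0⊕1⊕0⊕0⊕1 = 0
Overall=0, syndrome position=2 → double-bit error detected (uncorrectable).

double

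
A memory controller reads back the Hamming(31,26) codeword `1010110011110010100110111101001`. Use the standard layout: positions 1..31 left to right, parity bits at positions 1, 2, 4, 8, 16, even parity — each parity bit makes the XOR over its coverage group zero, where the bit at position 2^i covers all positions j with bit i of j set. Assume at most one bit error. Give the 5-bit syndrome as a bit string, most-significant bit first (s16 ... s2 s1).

10101

s1: b1⊕b3⊕b5⊕b7⊕b9⊕b11⊕b13⊕b15⊕b17⊕b19⊕b21⊕b23⊕b25⊕b27⊕b29⊕b31 = 1⊕1⊕1⊕0⊕1⊕1⊕0⊕1⊕1⊕0⊕1⊕1⊕1⊕0⊕0⊕1 = 1
s2: b2⊕b3⊕b6⊕b7⊕b10⊕b11⊕b14⊕b15⊕b18⊕b19⊕b22⊕b23⊕b26⊕b27⊕b30⊕b31 = 0⊕1⊕1⊕0⊕1⊕1⊕0⊕1⊕0⊕0⊕0⊕1⊕1⊕0⊕0⊕1 = 0
s4: b4⊕b5⊕b6⊕b7⊕b12⊕b13⊕b14⊕b15⊕b20⊕b21⊕b22⊕b23⊕b28⊕b29⊕b30⊕b31 = 0⊕1⊕1⊕0⊕1⊕0⊕0⊕1⊕1⊕1⊕0⊕1⊕1⊕0⊕0⊕1 = 1
s8: b8⊕b9⊕b10⊕b11⊕b12⊕b13⊕b14⊕b15⊕b24⊕b25⊕b26⊕b27⊕b28⊕b29⊕b30⊕b31 = 0⊕1⊕1⊕1⊕1⊕0⊕0⊕1⊕1⊕1⊕1⊕0⊕1⊕0⊕0⊕1 = 0
s16: b16⊕b17⊕b18⊕b19⊕b20⊕b21⊕b22⊕b23⊕b24⊕b25⊕b26⊕b27⊕b28⊕b29⊕b30⊕b31 = 0⊕1⊕0⊕0⊕1⊕1⊕0⊕1⊕1⊕1⊕1⊕0⊕1⊕0⊕0⊕1 = 1
Syndrome (s16...s1) = 10101 → position 21.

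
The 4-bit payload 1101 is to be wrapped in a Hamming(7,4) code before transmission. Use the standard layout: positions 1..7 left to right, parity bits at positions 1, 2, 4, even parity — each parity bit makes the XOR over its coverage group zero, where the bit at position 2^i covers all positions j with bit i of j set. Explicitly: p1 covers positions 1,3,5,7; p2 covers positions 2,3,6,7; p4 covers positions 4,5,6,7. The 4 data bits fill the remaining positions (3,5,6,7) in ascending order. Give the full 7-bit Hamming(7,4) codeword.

1010101

Place data bits at non-power-of-two positions: b3=1, b5=1, b6=0, b7=1.
p1 = XOR of data positions {3,5,7} = 1⊕1⊕1 = 1
p2 = XOR of data positions {3,6,7} = 1⊕0⊕1 = 0
p4 = XOR of data positions {5,6,7} = 1⊕0⊕1 = 0
Codeword b1..b7 = 1010101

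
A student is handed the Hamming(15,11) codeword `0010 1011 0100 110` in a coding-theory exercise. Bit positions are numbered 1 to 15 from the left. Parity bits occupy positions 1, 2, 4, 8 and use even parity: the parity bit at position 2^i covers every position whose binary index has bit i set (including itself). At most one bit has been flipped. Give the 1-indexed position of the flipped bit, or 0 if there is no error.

0

s1: b1⊕b3⊕b5⊕b7⊕b9⊕b11⊕b13⊕b15 = 0⊕1⊕1⊕1⊕0⊕0⊕1⊕0 = 0
s2: b2⊕b3⊕b6⊕b7⊕b10⊕b11⊕b14⊕b15 = 0⊕1⊕0⊕1⊕1⊕0⊕1⊕0 = 0
s4: b4⊕b5⊕b6⊕b7⊕b12⊕b13⊕b14⊕b15 = 0⊕1⊕0⊕1⊕0⊕1⊕1⊕0 = 0
s8: b8⊕b9⊕b10⊕b11⊕b12⊕b13⊕b14⊕b15 = 1⊕0⊕1⊕0⊕0⊕1⊕1⊕0 = 0
Syndrome (s8...s1) = 0000 → position 0 (no error).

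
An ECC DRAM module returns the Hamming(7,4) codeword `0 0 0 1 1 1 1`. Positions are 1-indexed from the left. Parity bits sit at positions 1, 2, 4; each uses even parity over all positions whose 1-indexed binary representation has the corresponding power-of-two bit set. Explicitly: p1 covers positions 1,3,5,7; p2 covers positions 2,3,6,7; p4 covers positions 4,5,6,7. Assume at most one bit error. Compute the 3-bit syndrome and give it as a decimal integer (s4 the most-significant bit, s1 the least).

0

s1: b1⊕b3⊕b5⊕b7 = 0⊕0⊕1⊕1 = 0
s2: b2⊕b3⊕b6⊕b7 = 0⊕0⊕1⊕1 = 0
s4: b4⊕b5⊕b6⊕b7 = 1⊕1⊕1⊕1 = 0
Syndrome (s4...s1) = 000 → position 0 (no error).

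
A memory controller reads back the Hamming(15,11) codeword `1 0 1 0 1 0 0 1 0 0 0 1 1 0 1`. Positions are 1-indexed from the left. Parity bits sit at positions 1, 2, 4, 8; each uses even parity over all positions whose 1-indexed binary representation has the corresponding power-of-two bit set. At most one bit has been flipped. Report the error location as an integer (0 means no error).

s1: b1⊕b3⊕b5⊕b7⊕b9⊕b11⊕b13⊕b15 = 1⊕1⊕1⊕0⊕0⊕0⊕1⊕1 = 1
s2: b2⊕b3⊕b6⊕b7⊕b10⊕b11⊕b14⊕b15 = 0⊕1⊕0⊕0⊕0⊕0⊕0⊕1 = 0
s4: b4⊕b5⊕b6⊕b7⊕b12⊕b13⊕b14⊕b15 = 0⊕1⊕0⊕0⊕1⊕1⊕0⊕1 = 0
s8: b8⊕b9⊕b10⊕b11⊕b12⊕b13⊕b14⊕b15 = 1⊕0⊕0⊕0⊕1⊕1⊕0⊕1 = 0
Syndrome (s8...s1) = 0001 → position 1.

1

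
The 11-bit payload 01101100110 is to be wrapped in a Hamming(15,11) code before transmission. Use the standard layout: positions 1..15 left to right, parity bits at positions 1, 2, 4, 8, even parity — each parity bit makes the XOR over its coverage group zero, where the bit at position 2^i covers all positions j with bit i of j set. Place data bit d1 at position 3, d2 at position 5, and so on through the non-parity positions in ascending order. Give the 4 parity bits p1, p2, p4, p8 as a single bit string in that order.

Place data bits at non-power-of-two positions: b3=0, b5=1, b6=1, b7=0, b9=1, b10=1, b11=0, b12=0, b13=1, b14=1, b15=0.
p1 = XOR of data positions {3,5,7,9,11,13,15} = 0⊕1⊕0⊕1⊕0⊕1⊕0 = 1
p2 = XOR of data positions {3,6,7,10,11,14,15} = 0⊕1⊕0⊕1⊕0⊕1⊕0 = 1
p4 = XOR of data positions {5,6,7,12,13,14,15} = 1⊕1⊕0⊕0⊕1⊕1⊕0 = 0
p8 = XOR of data positions {9,10,11,12,13,14,15} = 1⊕1⊕0⊕0⊕1⊕1⊕0 = 0
Parity bits p1,p2,p4,p8 = 1100

1100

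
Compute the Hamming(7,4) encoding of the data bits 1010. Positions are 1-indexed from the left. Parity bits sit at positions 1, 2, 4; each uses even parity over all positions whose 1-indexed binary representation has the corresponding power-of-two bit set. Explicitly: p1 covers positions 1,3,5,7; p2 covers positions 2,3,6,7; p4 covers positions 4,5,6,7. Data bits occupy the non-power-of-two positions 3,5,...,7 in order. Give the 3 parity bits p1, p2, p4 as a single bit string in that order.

Place data bits at non-power-of-two positions: b3=1, b5=0, b6=1, b7=0.
p1 = XOR of data positions {3,5,7} = 1⊕0⊕0 = 1
p2 = XOR of data positions {3,6,7} = 1⊕1⊕0 = 0
p4 = XOR of data positions {5,6,7} = 0⊕1⊕0 = 1
Parity bits p1,p2,p4 = 101

101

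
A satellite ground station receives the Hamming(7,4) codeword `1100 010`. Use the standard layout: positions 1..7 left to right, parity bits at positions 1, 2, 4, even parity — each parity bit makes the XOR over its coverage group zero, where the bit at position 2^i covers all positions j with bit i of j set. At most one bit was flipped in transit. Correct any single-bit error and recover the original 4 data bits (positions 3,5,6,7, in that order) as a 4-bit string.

s1: b1⊕b3⊕b5⊕b7 = 1⊕0⊕0⊕0 = 1
s2: b2⊕b3⊕b6⊕b7 = 1⊕0⊕1⊕0 = 0
s4: b4⊕b5⊕b6⊕b7 = 0⊕0⊕1⊕0 = 1
Syndrome (s4...s1) = 101 → position 5.
Flip bit 5: corrected codeword = 1100110
Data bits at positions 3,5,6,7: 0110

0110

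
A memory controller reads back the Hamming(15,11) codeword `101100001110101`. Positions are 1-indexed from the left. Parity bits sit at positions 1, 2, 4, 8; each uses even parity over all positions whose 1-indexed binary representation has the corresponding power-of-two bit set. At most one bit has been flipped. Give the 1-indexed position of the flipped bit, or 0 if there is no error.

12

s1: b1⊕b3⊕b5⊕b7⊕b9⊕b11⊕b13⊕b15 = 1⊕1⊕0⊕0⊕1⊕1⊕1⊕1 = 0
s2: b2⊕b3⊕b6⊕b7⊕b10⊕b11⊕b14⊕b15 = 0⊕1⊕0⊕0⊕1⊕1⊕0⊕1 = 0
s4: b4⊕b5⊕b6⊕b7⊕b12⊕b13⊕b14⊕b15 = 1⊕0⊕0⊕0⊕0⊕1⊕0⊕1 = 1
s8: b8⊕b9⊕b10⊕b11⊕b12⊕b13⊕b14⊕b15 = 0⊕1⊕1⊕1⊕0⊕1⊕0⊕1 = 1
Syndrome (s8...s1) = 1100 → position 12.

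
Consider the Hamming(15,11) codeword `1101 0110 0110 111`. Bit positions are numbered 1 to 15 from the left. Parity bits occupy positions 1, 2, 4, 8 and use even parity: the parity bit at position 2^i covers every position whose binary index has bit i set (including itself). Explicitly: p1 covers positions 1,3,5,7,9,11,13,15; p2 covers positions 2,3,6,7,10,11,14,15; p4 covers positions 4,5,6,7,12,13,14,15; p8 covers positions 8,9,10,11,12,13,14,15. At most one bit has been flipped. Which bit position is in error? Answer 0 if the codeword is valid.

s1: b1⊕b3⊕b5⊕b7⊕b9⊕b11⊕b13⊕b15 = 1⊕0⊕0⊕1⊕0⊕1⊕1⊕1 = 1
s2: b2⊕b3⊕b6⊕b7⊕b10⊕b11⊕b14⊕b15 = 1⊕0⊕1⊕1⊕1⊕1⊕1⊕1 = 1
s4: b4⊕b5⊕b6⊕b7⊕b12⊕b13⊕b14⊕b15 = 1⊕0⊕1⊕1⊕0⊕1⊕1⊕1 = 0
s8: b8⊕b9⊕b10⊕b11⊕b12⊕b13⊕b14⊕b15 = 0⊕0⊕1⊕1⊕0⊕1⊕1⊕1 = 1
Syndrome (s8...s1) = 1011 → position 11.

11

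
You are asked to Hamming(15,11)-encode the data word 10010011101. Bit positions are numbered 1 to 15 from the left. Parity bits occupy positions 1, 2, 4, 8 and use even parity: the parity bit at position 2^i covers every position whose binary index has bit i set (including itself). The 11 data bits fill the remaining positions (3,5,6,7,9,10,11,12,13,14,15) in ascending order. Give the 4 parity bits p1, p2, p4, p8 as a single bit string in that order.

Place data bits at non-power-of-two positions: b3=1, b5=0, b6=0, b7=1, b9=0, b10=0, b11=1, b12=1, b13=1, b14=0, b15=1.
p1 = XOR of data positions {3,5,7,9,11,13,15} = 1⊕0⊕1⊕0⊕1⊕1⊕1 = 1
p2 = XOR of data positions {3,6,7,10,11,14,15} = 1⊕0⊕1⊕0⊕1⊕0⊕1 = 0
p4 = XOR of data positions {5,6,7,12,13,14,15} = 0⊕0⊕1⊕1⊕1⊕0⊕1 = 0
p8 = XOR of data positions {9,10,11,12,13,14,15} = 0⊕0⊕1⊕1⊕1⊕0⊕1 = 0
Parity bits p1,p2,p4,p8 = 1000

1000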